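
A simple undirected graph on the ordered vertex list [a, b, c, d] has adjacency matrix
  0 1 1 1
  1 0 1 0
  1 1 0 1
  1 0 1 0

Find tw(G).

A width-2 tree decomposition is:
Bags: B1 = {a, b, c}  B2 = {a, c, d}
Tree: B1–B2
Each bag holds 3 vertices, so the decomposition has width 2, which upper-bounds the treewidth. For the lower bound, the 3 vertices {a, c, d} are pairwise adjacent, and any tree decomposition puts a clique entirely inside one bag — forcing width ≥ 2. Therefore the treewidth is 2.

2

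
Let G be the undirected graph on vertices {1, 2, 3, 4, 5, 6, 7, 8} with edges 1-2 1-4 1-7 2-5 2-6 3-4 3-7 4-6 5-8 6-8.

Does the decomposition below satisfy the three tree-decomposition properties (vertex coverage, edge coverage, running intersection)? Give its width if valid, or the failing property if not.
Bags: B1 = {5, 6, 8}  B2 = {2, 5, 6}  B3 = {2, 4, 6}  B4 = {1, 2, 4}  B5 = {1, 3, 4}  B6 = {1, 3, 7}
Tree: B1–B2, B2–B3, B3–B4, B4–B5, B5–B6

Yes; width 2.

Every vertex of G appears in some bag (union = {1, 2, 3, 4, 5, 6, 7, 8}); every edge is covered by a bag; and for each vertex v the set of bags containing v is connected in the bag tree. The decomposition is therefore valid. The largest bag has 3 vertices, so the width is 2.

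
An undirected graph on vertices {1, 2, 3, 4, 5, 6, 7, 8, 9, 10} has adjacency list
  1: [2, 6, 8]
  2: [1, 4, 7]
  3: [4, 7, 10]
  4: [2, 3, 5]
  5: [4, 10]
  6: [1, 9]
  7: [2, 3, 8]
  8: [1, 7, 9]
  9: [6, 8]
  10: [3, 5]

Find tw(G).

A width-2 tree decomposition is:
Bags: B1 = {4, 5, 10}  B2 = {3, 4, 10}  B3 = {2, 3, 4}  B4 = {2, 3, 7}  B5 = {1, 2, 7}  B6 = {1, 7, 8}  B7 = {1, 6, 8}  B8 = {6, 8, 9}
Tree: B1–B2, B2–B3, B3–B4, B4–B5, B5–B6, B6–B7, B7–B8
Each bag holds 3 vertices, so the decomposition has width 2, which upper-bounds the treewidth. Since 5–10–3–4–5 is a cycle in G, G is not acyclic. Forests are exactly the graphs of treewidth ≤ 1, so tw(G) ≥ 2. The upper and lower bounds meet at 2, so that is the treewidth.

2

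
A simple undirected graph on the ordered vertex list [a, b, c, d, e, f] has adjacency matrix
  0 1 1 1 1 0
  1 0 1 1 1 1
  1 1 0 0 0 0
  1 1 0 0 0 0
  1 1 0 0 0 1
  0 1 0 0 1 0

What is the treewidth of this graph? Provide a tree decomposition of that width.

Treewidth 2.
One such decomposition:
Bags: B1 = {a, b, d}  B2 = {a, b, e}  B3 = {a, b, c}  B4 = {b, e, f}
Tree: B1–B2, B2–B3, B2–B4

Every bag has size at most 3, so the width is 3 − 1 = 2 and tw(G) ≤ 2. Conversely, {a, b, d} is a clique of size 3, and the vertices of any clique must share a bag in every tree decomposition; so some bag has ≥ 3 vertices and tw(G) ≥ 2. Hence tw(G) = 2 exactly.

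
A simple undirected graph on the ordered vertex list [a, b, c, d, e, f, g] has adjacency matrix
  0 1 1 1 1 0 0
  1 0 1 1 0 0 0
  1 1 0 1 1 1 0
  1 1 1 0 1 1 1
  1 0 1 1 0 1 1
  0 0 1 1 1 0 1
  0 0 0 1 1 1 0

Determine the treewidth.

A width-3 tree decomposition is:
Bags: B1 = {d, e, f, g}  B2 = {c, d, e, f}  B3 = {a, c, d, e}  B4 = {a, b, c, d}
Tree: B1–B2, B2–B3, B3–B4
The largest bag has 4 vertices, giving width 3; this decomposition certifies tw(G) ≤ 3. Conversely, {d, e, f, g} is a clique of size 4, and the vertices of any clique must share a bag in every tree decomposition; so some bag has ≥ 4 vertices and tw(G) ≥ 3. Hence tw(G) = 3 exactly.

3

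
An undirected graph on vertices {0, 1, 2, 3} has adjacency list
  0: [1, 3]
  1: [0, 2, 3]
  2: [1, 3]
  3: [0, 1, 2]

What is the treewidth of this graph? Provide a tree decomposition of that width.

Treewidth 2.
Bags: B1 = {1, 2, 3}  B2 = {0, 1, 3}
Tree: B1–B2

The largest bag has 3 vertices, giving width 2; this decomposition certifies tw(G) ≤ 2. Conversely, {0, 1, 3} is a clique of size 3, and the vertices of any clique must share a bag in every tree decomposition; so some bag has ≥ 3 vertices and tw(G) ≥ 2. Therefore the treewidth is 2.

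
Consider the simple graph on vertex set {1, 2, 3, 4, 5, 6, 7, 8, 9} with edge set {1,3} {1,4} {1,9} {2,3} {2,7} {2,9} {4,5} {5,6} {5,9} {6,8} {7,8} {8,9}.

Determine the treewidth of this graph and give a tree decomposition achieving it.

Treewidth 3.
One optimal decomposition is:
Bags: B1 = {1, 4, 5, 6}  B2 = {1, 5, 6, 9}  B3 = {1, 6, 8, 9}  B4 = {1, 3, 8, 9}  B5 = {2, 3, 8, 9}  B6 = {2, 3, 7, 8}
Tree: B1–B2, B2–B3, B3–B4, B4–B5, B5–B6

Each bag holds 4 vertices, so the decomposition has width 3, which upper-bounds the treewidth. For the lower bound: the 4 vertex sets {4,5,6}, {1}, {9}, {2,3,7,8} are disjoint, each induces a connected subgraph, and every pair is joined by at least one edge of G. Contracting each set to a single vertex therefore yields K_{4} as a minor, and since treewidth is minor-monotone, tw(G) ≥ tw(K_{4}) = 3. The upper and lower bounds meet at 3, so that is the treewidth.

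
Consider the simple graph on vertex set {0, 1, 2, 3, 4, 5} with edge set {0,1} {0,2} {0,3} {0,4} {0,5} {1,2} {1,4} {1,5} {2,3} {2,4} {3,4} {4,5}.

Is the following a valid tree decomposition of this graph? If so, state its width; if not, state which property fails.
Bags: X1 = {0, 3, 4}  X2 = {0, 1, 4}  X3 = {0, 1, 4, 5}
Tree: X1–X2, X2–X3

No — vertex 2 appears in no bag.

A tree decomposition must satisfy three properties: every vertex lies in some bag; for every edge, both endpoints lie together in some bag; and for every vertex, the bags containing it form a connected subtree. Here vertex 2 appears in no bag, so the decomposition is invalid.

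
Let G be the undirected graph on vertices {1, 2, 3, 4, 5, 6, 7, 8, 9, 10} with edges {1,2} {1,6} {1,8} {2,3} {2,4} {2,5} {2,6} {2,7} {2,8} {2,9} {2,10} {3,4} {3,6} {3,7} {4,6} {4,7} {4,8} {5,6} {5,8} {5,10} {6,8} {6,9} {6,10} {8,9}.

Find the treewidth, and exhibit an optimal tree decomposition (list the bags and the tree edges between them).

The largest bag has 4 vertices, giving width 3; this decomposition certifies tw(G) ≤ 3. On the other hand G contains the 4-clique {1, 2, 6, 8}. A clique must lie in a single bag of any decomposition, so no decomposition can have width below 3. Therefore the treewidth is 3.

Treewidth 3.
Bags: B1 = {2, 4, 6, 8}  B2 = {2, 3, 4, 6}  B3 = {2, 5, 6, 8}  B4 = {2, 3, 4, 7}  B5 = {2, 6, 8, 9}  B6 = {2, 5, 6, 10}  B7 = {1, 2, 6, 8}
Tree: B1–B2, B1–B3, B2–B4, B3–B5, B3–B6, B5–B7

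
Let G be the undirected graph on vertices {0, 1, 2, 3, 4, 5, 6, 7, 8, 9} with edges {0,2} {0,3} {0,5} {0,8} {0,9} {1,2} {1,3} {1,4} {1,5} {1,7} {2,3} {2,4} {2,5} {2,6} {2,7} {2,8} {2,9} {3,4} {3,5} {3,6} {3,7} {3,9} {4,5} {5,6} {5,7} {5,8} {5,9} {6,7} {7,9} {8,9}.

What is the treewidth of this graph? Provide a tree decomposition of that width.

Treewidth 4.
Bags: B1 = {2, 3, 5, 7, 9}  B2 = {0, 2, 3, 5, 9}  B3 = {2, 3, 5, 6, 7}  B4 = {1, 2, 3, 5, 7}  B5 = {1, 2, 3, 4, 5}  B6 = {0, 2, 5, 8, 9}
Tree: B1–B2, B1–B3, B3–B4, B4–B5, B2–B6

The largest bag has 5 vertices, giving width 4; this decomposition certifies tw(G) ≤ 4. Conversely, {0, 2, 5, 8, 9} is a clique of size 5, and the vertices of any clique must share a bag in every tree decomposition; so some bag has ≥ 5 vertices and tw(G) ≥ 4. Combining the bounds, tw(G) = 4.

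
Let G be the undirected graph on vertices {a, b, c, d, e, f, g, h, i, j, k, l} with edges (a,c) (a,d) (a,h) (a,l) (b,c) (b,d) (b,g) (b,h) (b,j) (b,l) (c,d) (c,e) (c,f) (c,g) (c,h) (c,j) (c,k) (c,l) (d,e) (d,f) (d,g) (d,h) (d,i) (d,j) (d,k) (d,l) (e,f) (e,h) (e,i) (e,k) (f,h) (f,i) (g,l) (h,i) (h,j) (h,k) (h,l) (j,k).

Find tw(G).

A width-4 tree decomposition is:
Bags: B1 = {b, c, d, h, j}  B2 = {c, d, h, j, k}  B3 = {b, c, d, h, l}  B4 = {a, c, d, h, l}  B5 = {c, d, e, h, k}  B6 = {c, d, e, f, h}  B7 = {b, c, d, g, l}  B8 = {d, e, f, h, i}
Tree: B1–B2, B1–B3, B3–B4, B2–B5, B5–B6, B3–B7, B6–B8
Each bag holds 5 vertices, so the decomposition has width 4, which upper-bounds the treewidth. On the other hand G contains the 5-clique {b, c, d, g, l}. A clique must lie in a single bag of any decomposition, so no decomposition can have width below 4. The upper and lower bounds meet at 4, so that is the treewidth.

4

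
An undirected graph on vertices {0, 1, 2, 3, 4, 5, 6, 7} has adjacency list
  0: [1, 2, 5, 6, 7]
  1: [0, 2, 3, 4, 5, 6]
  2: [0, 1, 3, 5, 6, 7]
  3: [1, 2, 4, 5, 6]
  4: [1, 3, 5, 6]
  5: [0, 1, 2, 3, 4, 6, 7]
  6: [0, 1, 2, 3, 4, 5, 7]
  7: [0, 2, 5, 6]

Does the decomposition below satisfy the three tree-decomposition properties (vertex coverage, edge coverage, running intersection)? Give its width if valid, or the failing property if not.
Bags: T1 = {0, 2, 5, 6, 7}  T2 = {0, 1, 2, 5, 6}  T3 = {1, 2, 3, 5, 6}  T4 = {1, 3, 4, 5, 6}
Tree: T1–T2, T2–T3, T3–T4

Yes; width 4.

Vertex coverage: the bags together contain {0, 1, 2, 3, 4, 5, 6, 7}, the full vertex set. Edge coverage: each edge of G has both endpoints in at least one bag. Running intersection: for every vertex, the bags containing it form a connected subtree. All three properties hold, so this is a valid tree decomposition of width max|bag| − 1 = 4, and hence tw(G) ≤ 4.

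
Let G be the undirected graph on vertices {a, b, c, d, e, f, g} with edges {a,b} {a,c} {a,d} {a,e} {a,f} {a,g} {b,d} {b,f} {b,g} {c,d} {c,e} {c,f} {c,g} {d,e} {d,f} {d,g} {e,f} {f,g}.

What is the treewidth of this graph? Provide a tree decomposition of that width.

The largest bag has 5 vertices, giving width 4; this decomposition certifies tw(G) ≤ 4. For the lower bound, the 5 vertices {a, c, d, f, g} are pairwise adjacent, and any tree decomposition puts a clique entirely inside one bag — forcing width ≥ 4. Combining the bounds, tw(G) = 4.

Treewidth 4.
One optimal decomposition is:
Bags: B1 = {a, c, d, f, g}  B2 = {a, c, d, e, f}  B3 = {a, b, d, f, g}
Tree: B1–B2, B1–B3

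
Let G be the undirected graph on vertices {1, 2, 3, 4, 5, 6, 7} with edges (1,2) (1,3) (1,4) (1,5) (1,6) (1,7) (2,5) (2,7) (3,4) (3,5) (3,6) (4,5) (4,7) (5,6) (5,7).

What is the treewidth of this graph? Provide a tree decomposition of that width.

Treewidth 3.
Bags: B1 = {1, 4, 5, 7}  B2 = {1, 2, 5, 7}  B3 = {1, 3, 4, 5}  B4 = {1, 3, 5, 6}
Tree: B1–B2, B1–B3, B3–B4

The largest bag has 4 vertices, giving width 3; this decomposition certifies tw(G) ≤ 3. Conversely, {1, 2, 5, 7} is a clique of size 4, and the vertices of any clique must share a bag in every tree decomposition; so some bag has ≥ 4 vertices and tw(G) ≥ 3. The upper and lower bounds meet at 3, so that is the treewidth.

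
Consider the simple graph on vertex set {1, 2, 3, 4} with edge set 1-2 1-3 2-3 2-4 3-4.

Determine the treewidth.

A width-2 tree decomposition is:
Bags: B1 = {2, 3, 4}  B2 = {1, 2, 3}
Tree: B1–B2
The largest bag has 3 vertices, giving width 2; this decomposition certifies tw(G) ≤ 2. On the other hand G contains the 3-clique {1, 2, 3}. A clique must lie in a single bag of any decomposition, so no decomposition can have width below 2. Therefore the treewidth is 2.

2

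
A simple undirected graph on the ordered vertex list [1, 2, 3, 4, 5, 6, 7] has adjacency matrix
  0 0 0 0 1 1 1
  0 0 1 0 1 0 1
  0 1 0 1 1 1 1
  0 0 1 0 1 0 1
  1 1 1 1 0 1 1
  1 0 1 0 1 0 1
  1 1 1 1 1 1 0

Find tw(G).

A width-3 tree decomposition is:
Bags: B1 = {3, 4, 5, 7}  B2 = {2, 3, 5, 7}  B3 = {3, 5, 6, 7}  B4 = {1, 5, 6, 7}
Tree: B1–B2, B1–B3, B3–B4
Every bag has size at most 4, so the width is 4 − 1 = 3 and tw(G) ≤ 3. On the other hand G contains the 4-clique {1, 5, 6, 7}. A clique must lie in a single bag of any decomposition, so no decomposition can have width below 3. Combining the bounds, tw(G) = 3.

3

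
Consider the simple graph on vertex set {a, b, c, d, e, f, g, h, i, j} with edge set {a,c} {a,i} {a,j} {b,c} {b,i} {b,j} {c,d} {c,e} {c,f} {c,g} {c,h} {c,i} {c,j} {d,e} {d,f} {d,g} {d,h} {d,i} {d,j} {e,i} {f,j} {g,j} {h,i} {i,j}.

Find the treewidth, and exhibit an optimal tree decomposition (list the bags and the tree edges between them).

The largest bag has 4 vertices, giving width 3; this decomposition certifies tw(G) ≤ 3. Conversely, {c, d, g, j} is a clique of size 4, and the vertices of any clique must share a bag in every tree decomposition; so some bag has ≥ 4 vertices and tw(G) ≥ 3. The upper and lower bounds meet at 3, so that is the treewidth.

Treewidth 3.
One optimal decomposition is:
Bags: B1 = {c, d, e, i}  B2 = {c, d, i, j}  B3 = {a, c, i, j}  B4 = {c, d, h, i}  B5 = {c, d, g, j}  B6 = {c, d, f, j}  B7 = {b, c, i, j}
Tree: B1–B2, B2–B3, B1–B4, B2–B5, B2–B6, B2–B7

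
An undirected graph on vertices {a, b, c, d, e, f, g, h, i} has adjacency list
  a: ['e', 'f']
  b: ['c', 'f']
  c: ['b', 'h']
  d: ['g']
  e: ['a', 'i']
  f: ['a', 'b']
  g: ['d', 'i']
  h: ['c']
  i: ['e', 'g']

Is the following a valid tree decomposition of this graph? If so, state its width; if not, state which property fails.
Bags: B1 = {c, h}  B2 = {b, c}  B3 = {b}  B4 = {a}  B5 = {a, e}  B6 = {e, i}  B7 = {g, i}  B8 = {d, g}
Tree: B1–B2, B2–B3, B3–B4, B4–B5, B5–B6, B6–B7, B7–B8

No — vertex f appears in no bag.

A tree decomposition must satisfy three properties: every vertex lies in some bag; for every edge, both endpoints lie together in some bag; and for every vertex, the bags containing it form a connected subtree. Here vertex f appears in no bag, so the decomposition is invalid.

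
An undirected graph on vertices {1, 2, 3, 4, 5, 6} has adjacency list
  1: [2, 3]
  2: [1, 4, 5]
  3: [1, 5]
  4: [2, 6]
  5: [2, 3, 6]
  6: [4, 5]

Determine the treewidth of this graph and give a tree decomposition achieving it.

Treewidth 2.
One such decomposition:
Bags: B1 = {1, 3, 5}  B2 = {1, 2, 5}  B3 = {2, 5, 6}  B4 = {2, 4, 6}
Tree: B1–B2, B2–B3, B3–B4

Each bag holds 3 vertices, so the decomposition has width 2, which upper-bounds the treewidth. The edges 3–1–2–5–3 form a cycle, so G is not a tree and its treewidth is at least 2. The upper and lower bounds meet at 2, so that is the treewidth.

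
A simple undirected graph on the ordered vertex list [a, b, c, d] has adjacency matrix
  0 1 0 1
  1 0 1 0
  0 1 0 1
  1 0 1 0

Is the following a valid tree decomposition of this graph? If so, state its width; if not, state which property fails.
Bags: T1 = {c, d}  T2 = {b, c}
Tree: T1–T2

A tree decomposition must satisfy three properties: every vertex lies in some bag; for every edge, both endpoints lie together in some bag; and for every vertex, the bags containing it form a connected subtree. Here vertex a appears in no bag, so the decomposition is invalid.

No — vertex a appears in no bag.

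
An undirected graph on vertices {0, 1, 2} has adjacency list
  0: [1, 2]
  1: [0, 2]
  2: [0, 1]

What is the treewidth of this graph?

2

A width-2 tree decomposition is:
Bags: B1 = {0, 1, 2}
Tree: (single bag)
With just one bag of size 3, the width is 3 − 1 = 2, so tw(G) ≤ 2. For the lower bound, the 3 vertices {0, 1, 2} are pairwise adjacent, and any tree decomposition puts a clique entirely inside one bag — forcing width ≥ 2. Hence tw(G) = 2 exactly.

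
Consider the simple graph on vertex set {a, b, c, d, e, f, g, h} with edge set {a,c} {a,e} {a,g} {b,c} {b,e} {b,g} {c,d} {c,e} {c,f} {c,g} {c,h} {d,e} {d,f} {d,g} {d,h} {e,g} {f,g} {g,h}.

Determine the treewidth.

3

A width-3 tree decomposition is:
Bags: B1 = {c, d, g, h}  B2 = {c, d, e, g}  B3 = {b, c, e, g}  B4 = {a, c, e, g}  B5 = {c, d, f, g}
Tree: B1–B2, B2–B3, B2–B4, B1–B5
The largest bag has 4 vertices, giving width 3; this decomposition certifies tw(G) ≤ 3. Conversely, {c, d, e, g} is a clique of size 4, and the vertices of any clique must share a bag in every tree decomposition; so some bag has ≥ 4 vertices and tw(G) ≥ 3. Hence tw(G) = 3 exactly.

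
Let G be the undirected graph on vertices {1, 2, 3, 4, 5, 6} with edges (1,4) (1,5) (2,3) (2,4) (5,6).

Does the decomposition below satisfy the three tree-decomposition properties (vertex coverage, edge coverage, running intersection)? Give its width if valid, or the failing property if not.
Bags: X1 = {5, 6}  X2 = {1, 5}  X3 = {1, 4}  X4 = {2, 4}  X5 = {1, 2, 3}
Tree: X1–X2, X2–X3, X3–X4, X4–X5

No — bags containing vertex 1 are not connected in the tree.

A tree decomposition must satisfy three properties: every vertex lies in some bag; for every edge, both endpoints lie together in some bag; and for every vertex, the bags containing it form a connected subtree. Here bags containing vertex 1 are not connected in the tree, so the decomposition is invalid.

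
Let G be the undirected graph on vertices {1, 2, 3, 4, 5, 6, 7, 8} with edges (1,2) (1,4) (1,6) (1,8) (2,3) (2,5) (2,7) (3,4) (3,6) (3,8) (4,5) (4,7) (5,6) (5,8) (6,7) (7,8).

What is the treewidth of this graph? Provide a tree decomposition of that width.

Each bag holds 5 vertices, so the decomposition has width 4, which upper-bounds the treewidth. For the lower bound: the 5 vertex sets {4,7}, {2,5}, {3,6}, {1}, {8} are disjoint, each induces a connected subgraph, and every pair is joined by at least one edge of G. Contracting each set to a single vertex therefore yields K_{5} as a minor, and since treewidth is minor-monotone, tw(G) ≥ tw(K_{5}) = 4. Therefore the treewidth is 4.

Treewidth 4.
Bags: B1 = {1, 3, 4, 5, 7}  B2 = {1, 2, 3, 5, 7}  B3 = {1, 3, 5, 6, 7}  B4 = {1, 3, 5, 7, 8}
Tree: B1–B2, B2–B3, B3–B4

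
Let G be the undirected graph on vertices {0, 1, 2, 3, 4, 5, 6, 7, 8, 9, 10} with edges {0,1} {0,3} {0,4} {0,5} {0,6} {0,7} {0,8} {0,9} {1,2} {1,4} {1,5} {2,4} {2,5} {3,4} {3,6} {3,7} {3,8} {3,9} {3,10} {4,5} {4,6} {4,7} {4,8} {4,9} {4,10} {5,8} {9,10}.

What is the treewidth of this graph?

A width-3 tree decomposition is:
Bags: B1 = {0, 4, 5, 8}  B2 = {0, 3, 4, 8}  B3 = {0, 3, 4, 9}  B4 = {3, 4, 9, 10}  B5 = {0, 3, 4, 7}  B6 = {0, 1, 4, 5}  B7 = {0, 3, 4, 6}  B8 = {1, 2, 4, 5}
Tree: B1–B2, B2–B3, B3–B4, B3–B5, B1–B6, B3–B7, B6–B8
The largest bag has 4 vertices, giving width 3; this decomposition certifies tw(G) ≤ 3. On the other hand G contains the 4-clique {0, 1, 4, 5}. A clique must lie in a single bag of any decomposition, so no decomposition can have width below 3. Combining the bounds, tw(G) = 3.

3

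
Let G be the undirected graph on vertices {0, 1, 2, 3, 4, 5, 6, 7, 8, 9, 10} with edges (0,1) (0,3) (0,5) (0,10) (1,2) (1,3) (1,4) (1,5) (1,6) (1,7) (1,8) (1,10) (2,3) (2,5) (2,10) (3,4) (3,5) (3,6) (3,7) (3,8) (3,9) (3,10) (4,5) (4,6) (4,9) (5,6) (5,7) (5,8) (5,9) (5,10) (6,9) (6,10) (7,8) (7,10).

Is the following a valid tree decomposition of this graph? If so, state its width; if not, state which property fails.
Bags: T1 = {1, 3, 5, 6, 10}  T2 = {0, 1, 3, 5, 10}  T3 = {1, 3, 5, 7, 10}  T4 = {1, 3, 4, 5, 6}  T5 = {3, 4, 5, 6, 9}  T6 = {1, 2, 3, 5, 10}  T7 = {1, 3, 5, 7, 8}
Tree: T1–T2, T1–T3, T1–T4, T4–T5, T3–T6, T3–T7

Yes; width 4.

Checking the three conditions: (i) the bags cover all of {0, 1, 2, 3, 4, 5, 6, 7, 8, 9, 10}; (ii) for each edge, some bag contains both endpoints; (iii) the bags containing any fixed vertex form a subtree. All hold, so the decomposition is valid with width 5 − 1 = 4.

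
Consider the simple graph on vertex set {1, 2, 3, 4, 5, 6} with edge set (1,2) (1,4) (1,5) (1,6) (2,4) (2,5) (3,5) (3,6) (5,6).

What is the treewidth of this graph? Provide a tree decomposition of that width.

Each bag holds 3 vertices, so the decomposition has width 2, which upper-bounds the treewidth. On the other hand G contains the 3-clique {1, 2, 4}. A clique must lie in a single bag of any decomposition, so no decomposition can have width below 2. Hence tw(G) = 2 exactly.

Treewidth 2.
One optimal decomposition is:
Bags: B1 = {1, 2, 5}  B2 = {1, 5, 6}  B3 = {1, 2, 4}  B4 = {3, 5, 6}
Tree: B1–B2, B1–B3, B2–B4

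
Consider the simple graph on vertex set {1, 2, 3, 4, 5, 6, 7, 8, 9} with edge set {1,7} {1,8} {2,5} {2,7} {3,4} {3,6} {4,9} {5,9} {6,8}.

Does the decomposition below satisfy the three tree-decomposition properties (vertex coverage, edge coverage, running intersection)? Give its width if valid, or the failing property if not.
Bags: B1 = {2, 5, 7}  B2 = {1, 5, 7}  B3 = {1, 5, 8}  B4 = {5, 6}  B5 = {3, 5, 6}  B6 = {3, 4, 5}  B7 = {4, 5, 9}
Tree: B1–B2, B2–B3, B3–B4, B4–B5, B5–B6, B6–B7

No — edge (8,6) lies in no bag.

A tree decomposition must satisfy three properties: every vertex lies in some bag; for every edge, both endpoints lie together in some bag; and for every vertex, the bags containing it form a connected subtree. Here edge (8,6) lies in no bag, so the decomposition is invalid.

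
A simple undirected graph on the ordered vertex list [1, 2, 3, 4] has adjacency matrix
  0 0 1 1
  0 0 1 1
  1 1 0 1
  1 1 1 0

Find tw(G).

2

A width-2 tree decomposition is:
Bags: B1 = {1, 3, 4}  B2 = {2, 3, 4}
Tree: B1–B2
Each bag holds 3 vertices, so the decomposition has width 2, which upper-bounds the treewidth. For the lower bound, the 3 vertices {1, 3, 4} are pairwise adjacent, and any tree decomposition puts a clique entirely inside one bag — forcing width ≥ 2. Combining the bounds, tw(G) = 2.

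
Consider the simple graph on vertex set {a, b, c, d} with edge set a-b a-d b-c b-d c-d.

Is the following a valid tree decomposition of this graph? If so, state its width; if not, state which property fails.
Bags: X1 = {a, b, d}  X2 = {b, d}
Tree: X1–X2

No — vertex c appears in no bag.

A tree decomposition must satisfy three properties: every vertex lies in some bag; for every edge, both endpoints lie together in some bag; and for every vertex, the bags containing it form a connected subtree. Here vertex c appears in no bag, so the decomposition is invalid.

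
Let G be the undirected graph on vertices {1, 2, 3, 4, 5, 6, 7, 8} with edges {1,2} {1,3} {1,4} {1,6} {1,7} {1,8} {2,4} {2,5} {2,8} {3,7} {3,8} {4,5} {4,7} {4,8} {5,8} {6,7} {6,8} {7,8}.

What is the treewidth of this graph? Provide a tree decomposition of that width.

Every bag has size at most 4, so the width is 4 − 1 = 3 and tw(G) ≤ 3. For the lower bound, the 4 vertices {1, 2, 4, 8} are pairwise adjacent, and any tree decomposition puts a clique entirely inside one bag — forcing width ≥ 3. Hence tw(G) = 3 exactly.

Treewidth 3.
One such decomposition:
Bags: B1 = {1, 6, 7, 8}  B2 = {1, 4, 7, 8}  B3 = {1, 2, 4, 8}  B4 = {2, 4, 5, 8}  B5 = {1, 3, 7, 8}
Tree: B1–B2, B2–B3, B3–B4, B1–B5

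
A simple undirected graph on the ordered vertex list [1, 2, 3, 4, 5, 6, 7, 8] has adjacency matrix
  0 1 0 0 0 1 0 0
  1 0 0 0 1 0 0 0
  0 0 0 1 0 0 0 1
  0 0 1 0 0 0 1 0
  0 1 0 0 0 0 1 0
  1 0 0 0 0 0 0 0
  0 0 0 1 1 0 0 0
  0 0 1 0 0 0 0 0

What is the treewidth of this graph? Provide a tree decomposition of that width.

Treewidth 1.
One optimal decomposition is:
Bags: B1 = {1, 6}  B2 = {1, 2}  B3 = {2, 5}  B4 = {5, 7}  B5 = {4, 7}  B6 = {3, 4}  B7 = {3, 8}
Tree: B1–B2, B2–B3, B3–B4, B4–B5, B5–B6, B6–B7

The largest bag has 2 vertices, giving width 1; this decomposition certifies tw(G) ≤ 1. G has an edge, so its treewidth is at least 1. Hence tw(G) = 1 exactly.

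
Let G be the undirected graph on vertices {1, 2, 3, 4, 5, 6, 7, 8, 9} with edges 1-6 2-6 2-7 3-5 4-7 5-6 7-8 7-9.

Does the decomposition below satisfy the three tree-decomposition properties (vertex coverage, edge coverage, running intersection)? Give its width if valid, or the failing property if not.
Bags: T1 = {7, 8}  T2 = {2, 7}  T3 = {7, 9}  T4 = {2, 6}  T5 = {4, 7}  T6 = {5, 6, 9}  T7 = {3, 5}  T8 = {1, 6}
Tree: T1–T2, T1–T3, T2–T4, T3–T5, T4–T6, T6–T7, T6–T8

A tree decomposition must satisfy three properties: every vertex lies in some bag; for every edge, both endpoints lie together in some bag; and for every vertex, the bags containing it form a connected subtree. Here bags containing vertex 9 are not connected in the tree, so the decomposition is invalid.

No — bags containing vertex 9 are not connected in the tree.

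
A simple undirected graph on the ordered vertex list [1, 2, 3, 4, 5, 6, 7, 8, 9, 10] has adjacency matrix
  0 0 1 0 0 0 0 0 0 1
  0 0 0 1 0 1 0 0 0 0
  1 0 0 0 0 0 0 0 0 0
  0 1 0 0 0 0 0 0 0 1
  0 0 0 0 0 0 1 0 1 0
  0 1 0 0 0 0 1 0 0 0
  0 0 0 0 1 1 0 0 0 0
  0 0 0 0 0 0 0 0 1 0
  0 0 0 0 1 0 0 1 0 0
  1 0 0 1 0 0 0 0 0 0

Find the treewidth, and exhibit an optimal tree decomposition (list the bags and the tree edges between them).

Each bag holds 2 vertices, so the decomposition has width 1, which upper-bounds the treewidth. Any graph with an edge has treewidth ≥ 1, and G has the edge 8–9. The upper and lower bounds meet at 1, so that is the treewidth.

Treewidth 1.
One such decomposition:
Bags: B1 = {8, 9}  B2 = {5, 9}  B3 = {5, 7}  B4 = {6, 7}  B5 = {2, 6}  B6 = {2, 4}  B7 = {4, 10}  B8 = {1, 10}  B9 = {1, 3}
Tree: B1–B2, B2–B3, B3–B4, B4–B5, B5–B6, B6–B7, B7–B8, B8–B9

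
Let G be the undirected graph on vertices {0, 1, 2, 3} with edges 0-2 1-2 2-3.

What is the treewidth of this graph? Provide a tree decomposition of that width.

Treewidth 1.
One such decomposition:
Bags: B1 = {0, 2}  B2 = {1, 2}  B3 = {2, 3}
Tree: B1–B2, B1–B3

Every bag has size at most 2, so the width is 2 − 1 = 1 and tw(G) ≤ 1. Any graph with an edge has treewidth ≥ 1, and G has the edge 0–2. Therefore the treewidth is 1.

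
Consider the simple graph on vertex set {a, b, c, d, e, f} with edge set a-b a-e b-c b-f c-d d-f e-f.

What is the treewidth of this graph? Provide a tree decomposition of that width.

The largest bag has 3 vertices, giving width 2; this decomposition certifies tw(G) ≤ 2. Since e–a–b–f–e is a cycle in G, G is not acyclic. Forests are exactly the graphs of treewidth ≤ 1, so tw(G) ≥ 2. Hence tw(G) = 2 exactly.

Treewidth 2.
Bags: B1 = {a, e, f}  B2 = {a, b, f}  B3 = {b, d, f}  B4 = {b, c, d}
Tree: B1–B2, B2–B3, B3–B4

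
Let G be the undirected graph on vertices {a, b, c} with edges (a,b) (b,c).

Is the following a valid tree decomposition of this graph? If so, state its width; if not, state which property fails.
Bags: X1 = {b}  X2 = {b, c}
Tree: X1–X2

A tree decomposition must satisfy three properties: every vertex lies in some bag; for every edge, both endpoints lie together in some bag; and for every vertex, the bags containing it form a connected subtree. Here vertex a appears in no bag, so the decomposition is invalid.

No — vertex a appears in no bag.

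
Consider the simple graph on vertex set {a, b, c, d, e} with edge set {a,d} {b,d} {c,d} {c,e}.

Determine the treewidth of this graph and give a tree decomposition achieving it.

Each bag holds 2 vertices, so the decomposition has width 1, which upper-bounds the treewidth. Since G has at least one edge (e.g. e–c), it is not an edgeless graph, so tw(G) ≥ 1. Combining the bounds, tw(G) = 1.

Treewidth 1.
Bags: B1 = {c, e}  B2 = {c, d}  B3 = {b, d}  B4 = {a, d}
Tree: B1–B2, B2–B3, B2–B4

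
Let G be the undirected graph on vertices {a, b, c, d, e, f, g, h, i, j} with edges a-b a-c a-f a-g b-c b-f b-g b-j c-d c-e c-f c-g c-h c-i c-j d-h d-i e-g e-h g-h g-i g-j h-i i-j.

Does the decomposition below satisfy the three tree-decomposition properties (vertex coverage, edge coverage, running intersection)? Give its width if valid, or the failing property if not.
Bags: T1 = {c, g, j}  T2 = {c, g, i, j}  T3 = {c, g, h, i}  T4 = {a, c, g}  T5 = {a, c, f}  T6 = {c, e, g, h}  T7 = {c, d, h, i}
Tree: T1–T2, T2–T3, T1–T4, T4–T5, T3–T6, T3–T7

A tree decomposition must satisfy three properties: every vertex lies in some bag; for every edge, both endpoints lie together in some bag; and for every vertex, the bags containing it form a connected subtree. Here vertex b appears in no bag, so the decomposition is invalid.

No — vertex b appears in no bag.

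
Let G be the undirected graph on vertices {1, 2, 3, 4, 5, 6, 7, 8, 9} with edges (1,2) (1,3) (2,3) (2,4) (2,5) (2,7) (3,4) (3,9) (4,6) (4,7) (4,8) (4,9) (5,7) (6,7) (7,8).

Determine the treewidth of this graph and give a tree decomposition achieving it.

Treewidth 2.
One such decomposition:
Bags: B1 = {3, 4, 9}  B2 = {2, 3, 4}  B3 = {2, 4, 7}  B4 = {4, 6, 7}  B5 = {4, 7, 8}  B6 = {1, 2, 3}  B7 = {2, 5, 7}
Tree: B1–B2, B2–B3, B3–B4, B3–B5, B2–B6, B3–B7

Every bag has size at most 3, so the width is 3 − 1 = 2 and tw(G) ≤ 2. On the other hand G contains the 3-clique {1, 2, 3}. A clique must lie in a single bag of any decomposition, so no decomposition can have width below 2. Hence tw(G) = 2 exactly.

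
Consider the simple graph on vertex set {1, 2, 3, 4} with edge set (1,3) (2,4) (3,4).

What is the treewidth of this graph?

A width-1 tree decomposition is:
Bags: B1 = {2, 4}  B2 = {3, 4}  B3 = {1, 3}
Tree: B1–B2, B2–B3
Every bag has size at most 2, so the width is 2 − 1 = 1 and tw(G) ≤ 1. G has an edge, so its treewidth is at least 1. Combining the bounds, tw(G) = 1.

1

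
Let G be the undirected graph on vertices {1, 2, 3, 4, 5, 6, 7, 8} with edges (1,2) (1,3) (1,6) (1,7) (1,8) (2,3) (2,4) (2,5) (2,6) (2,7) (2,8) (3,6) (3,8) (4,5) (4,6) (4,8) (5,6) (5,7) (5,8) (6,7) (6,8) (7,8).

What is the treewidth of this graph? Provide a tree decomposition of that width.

Treewidth 4.
One such decomposition:
Bags: B1 = {2, 4, 5, 6, 8}  B2 = {2, 5, 6, 7, 8}  B3 = {1, 2, 6, 7, 8}  B4 = {1, 2, 3, 6, 8}
Tree: B1–B2, B2–B3, B3–B4

Each bag holds 5 vertices, so the decomposition has width 4, which upper-bounds the treewidth. For the lower bound, the 5 vertices {1, 2, 3, 6, 8} are pairwise adjacent, and any tree decomposition puts a clique entirely inside one bag — forcing width ≥ 4. Hence tw(G) = 4 exactly.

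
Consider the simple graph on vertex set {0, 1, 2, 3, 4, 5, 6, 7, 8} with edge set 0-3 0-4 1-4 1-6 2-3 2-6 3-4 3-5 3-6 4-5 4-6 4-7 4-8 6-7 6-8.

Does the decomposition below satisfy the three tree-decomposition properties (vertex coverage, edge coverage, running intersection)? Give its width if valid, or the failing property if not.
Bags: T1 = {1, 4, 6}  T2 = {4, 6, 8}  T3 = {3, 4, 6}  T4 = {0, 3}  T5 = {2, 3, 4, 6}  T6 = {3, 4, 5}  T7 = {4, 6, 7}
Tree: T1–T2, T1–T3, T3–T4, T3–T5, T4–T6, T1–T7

A tree decomposition must satisfy three properties: every vertex lies in some bag; for every edge, both endpoints lie together in some bag; and for every vertex, the bags containing it form a connected subtree. Here edge (4,0) lies in no bag, so the decomposition is invalid.

No — edge (4,0) lies in no bag.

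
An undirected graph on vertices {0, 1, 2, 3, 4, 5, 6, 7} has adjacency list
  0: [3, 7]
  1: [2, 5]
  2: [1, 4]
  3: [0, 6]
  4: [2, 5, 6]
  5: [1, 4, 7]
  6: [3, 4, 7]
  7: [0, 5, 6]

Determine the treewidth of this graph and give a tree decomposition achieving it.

Treewidth 2.
One optimal decomposition is:
Bags: B1 = {1, 2, 4}  B2 = {1, 4, 5}  B3 = {4, 5, 6}  B4 = {5, 6, 7}  B5 = {3, 6, 7}  B6 = {0, 3, 7}
Tree: B1–B2, B2–B3, B3–B4, B4–B5, B5–B6

Each bag holds 3 vertices, so the decomposition has width 2, which upper-bounds the treewidth. Since 2–1–5–4–2 is a cycle in G, G is not acyclic. Forests are exactly the graphs of treewidth ≤ 1, so tw(G) ≥ 2. Hence tw(G) = 2 exactly.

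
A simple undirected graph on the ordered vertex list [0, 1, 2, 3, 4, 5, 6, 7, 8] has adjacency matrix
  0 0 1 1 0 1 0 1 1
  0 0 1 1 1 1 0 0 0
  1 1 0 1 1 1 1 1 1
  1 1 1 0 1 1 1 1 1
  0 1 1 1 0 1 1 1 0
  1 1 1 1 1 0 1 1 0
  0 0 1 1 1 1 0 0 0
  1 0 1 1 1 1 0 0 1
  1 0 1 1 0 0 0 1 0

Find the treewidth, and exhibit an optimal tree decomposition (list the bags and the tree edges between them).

Every bag has size at most 5, so the width is 5 − 1 = 4 and tw(G) ≤ 4. On the other hand G contains the 5-clique {0, 2, 3, 7, 8}. A clique must lie in a single bag of any decomposition, so no decomposition can have width below 4. Combining the bounds, tw(G) = 4.

Treewidth 4.
Bags: B1 = {1, 2, 3, 4, 5}  B2 = {2, 3, 4, 5, 7}  B3 = {0, 2, 3, 5, 7}  B4 = {2, 3, 4, 5, 6}  B5 = {0, 2, 3, 7, 8}
Tree: B1–B2, B2–B3, B1–B4, B3–B5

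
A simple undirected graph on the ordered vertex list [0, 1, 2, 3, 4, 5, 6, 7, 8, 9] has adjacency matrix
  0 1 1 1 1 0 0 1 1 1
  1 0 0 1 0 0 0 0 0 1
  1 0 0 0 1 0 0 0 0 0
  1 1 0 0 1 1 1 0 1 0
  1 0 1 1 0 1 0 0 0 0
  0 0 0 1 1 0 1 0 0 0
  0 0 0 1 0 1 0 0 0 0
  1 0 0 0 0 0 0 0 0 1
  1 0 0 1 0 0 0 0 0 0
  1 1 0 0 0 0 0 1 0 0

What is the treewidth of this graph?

A width-2 tree decomposition is:
Bags: B1 = {0, 3, 4}  B2 = {3, 4, 5}  B3 = {3, 5, 6}  B4 = {0, 1, 3}  B5 = {0, 1, 9}  B6 = {0, 7, 9}  B7 = {0, 3, 8}  B8 = {0, 2, 4}
Tree: B1–B2, B2–B3, B1–B4, B4–B5, B5–B6, B4–B7, B1–B8
The largest bag has 3 vertices, giving width 2; this decomposition certifies tw(G) ≤ 2. On the other hand G contains the 3-clique {0, 1, 9}. A clique must lie in a single bag of any decomposition, so no decomposition can have width below 2. Hence tw(G) = 2 exactly.

2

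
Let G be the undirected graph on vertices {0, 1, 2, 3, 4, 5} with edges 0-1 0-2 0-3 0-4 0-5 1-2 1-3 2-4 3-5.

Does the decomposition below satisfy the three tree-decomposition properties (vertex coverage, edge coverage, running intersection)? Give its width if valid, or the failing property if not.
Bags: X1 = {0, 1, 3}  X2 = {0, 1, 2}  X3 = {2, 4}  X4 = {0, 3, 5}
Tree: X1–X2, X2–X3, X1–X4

No — edge (0,4) lies in no bag.

A tree decomposition must satisfy three properties: every vertex lies in some bag; for every edge, both endpoints lie together in some bag; and for every vertex, the bags containing it form a connected subtree. Here edge (0,4) lies in no bag, so the decomposition is invalid.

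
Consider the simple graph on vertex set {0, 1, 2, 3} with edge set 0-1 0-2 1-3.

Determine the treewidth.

1

A width-1 tree decomposition is:
Bags: B1 = {1, 3}  B2 = {0, 1}  B3 = {0, 2}
Tree: B1–B2, B2–B3
The largest bag has 2 vertices, giving width 1; this decomposition certifies tw(G) ≤ 1. Since G has at least one edge (e.g. 3–1), it is not an edgeless graph, so tw(G) ≥ 1. The upper and lower bounds meet at 1, so that is the treewidth.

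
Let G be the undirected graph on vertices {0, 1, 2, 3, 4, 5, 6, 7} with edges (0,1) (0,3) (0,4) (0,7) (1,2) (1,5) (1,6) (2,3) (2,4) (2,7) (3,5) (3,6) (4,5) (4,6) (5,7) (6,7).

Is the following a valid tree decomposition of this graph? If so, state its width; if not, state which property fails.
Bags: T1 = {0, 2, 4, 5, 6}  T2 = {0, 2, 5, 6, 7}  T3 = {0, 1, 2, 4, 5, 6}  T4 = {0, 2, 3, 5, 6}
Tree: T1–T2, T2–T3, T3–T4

No — bags containing vertex 4 are not connected in the tree.

A tree decomposition must satisfy three properties: every vertex lies in some bag; for every edge, both endpoints lie together in some bag; and for every vertex, the bags containing it form a connected subtree. Here bags containing vertex 4 are not connected in the tree, so the decomposition is invalid.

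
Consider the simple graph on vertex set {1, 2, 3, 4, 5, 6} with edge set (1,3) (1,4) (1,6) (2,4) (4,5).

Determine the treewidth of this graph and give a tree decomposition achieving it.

Treewidth 1.
One such decomposition:
Bags: B1 = {1, 4}  B2 = {2, 4}  B3 = {4, 5}  B4 = {1, 3}  B5 = {1, 6}
Tree: B1–B2, B2–B3, B1–B4, B1–B5

Each bag holds 2 vertices, so the decomposition has width 1, which upper-bounds the treewidth. Any graph with an edge has treewidth ≥ 1, and G has the edge 4–1. Combining the bounds, tw(G) = 1.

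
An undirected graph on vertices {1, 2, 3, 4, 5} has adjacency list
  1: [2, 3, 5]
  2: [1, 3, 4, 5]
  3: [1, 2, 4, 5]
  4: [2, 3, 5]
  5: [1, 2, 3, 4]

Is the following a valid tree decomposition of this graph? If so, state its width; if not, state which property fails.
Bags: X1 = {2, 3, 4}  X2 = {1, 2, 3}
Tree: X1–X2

A tree decomposition must satisfy three properties: every vertex lies in some bag; for every edge, both endpoints lie together in some bag; and for every vertex, the bags containing it form a connected subtree. Here vertex 5 appears in no bag, so the decomposition is invalid.

No — vertex 5 appears in no bag.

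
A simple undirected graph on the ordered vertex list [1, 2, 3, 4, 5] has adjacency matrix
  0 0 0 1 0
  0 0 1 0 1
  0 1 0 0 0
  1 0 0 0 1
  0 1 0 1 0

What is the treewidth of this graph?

1

A width-1 tree decomposition is:
Bags: B1 = {2, 5}  B2 = {4, 5}  B3 = {1, 4}  B4 = {2, 3}
Tree: B1–B2, B2–B3, B1–B4
The largest bag has 2 vertices, giving width 1; this decomposition certifies tw(G) ≤ 1. Any graph with an edge has treewidth ≥ 1, and G has the edge 2–5. Combining the bounds, tw(G) = 1.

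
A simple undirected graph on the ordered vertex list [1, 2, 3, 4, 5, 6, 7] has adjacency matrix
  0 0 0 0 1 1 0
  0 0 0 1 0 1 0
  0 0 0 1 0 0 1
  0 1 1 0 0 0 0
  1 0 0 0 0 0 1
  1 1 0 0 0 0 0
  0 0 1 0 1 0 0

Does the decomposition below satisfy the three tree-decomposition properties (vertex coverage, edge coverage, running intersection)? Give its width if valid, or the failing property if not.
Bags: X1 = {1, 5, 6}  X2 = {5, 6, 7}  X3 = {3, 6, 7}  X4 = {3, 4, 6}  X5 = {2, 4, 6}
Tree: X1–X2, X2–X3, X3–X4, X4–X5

Every vertex of G appears in some bag (union = {1, 2, 3, 4, 5, 6, 7}); every edge is covered by a bag; and for each vertex v the set of bags containing v is connected in the bag tree. The decomposition is therefore valid. The largest bag has 3 vertices, so the width is 2.

Yes; width 2.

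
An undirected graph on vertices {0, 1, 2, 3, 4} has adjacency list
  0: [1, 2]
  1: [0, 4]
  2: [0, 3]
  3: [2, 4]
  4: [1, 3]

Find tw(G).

A width-2 tree decomposition is:
Bags: B1 = {1, 3, 4}  B2 = {1, 2, 3}  B3 = {0, 1, 2}
Tree: B1–B2, B2–B3
Each bag holds 3 vertices, so the decomposition has width 2, which upper-bounds the treewidth. Since 1–4–3–2–0–1 is a cycle in G, G is not acyclic. Forests are exactly the graphs of treewidth ≤ 1, so tw(G) ≥ 2. The upper and lower bounds meet at 2, so that is the treewidth.

2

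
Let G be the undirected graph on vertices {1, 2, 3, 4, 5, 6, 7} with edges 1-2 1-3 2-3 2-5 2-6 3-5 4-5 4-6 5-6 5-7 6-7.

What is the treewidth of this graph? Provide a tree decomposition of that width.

The largest bag has 3 vertices, giving width 2; this decomposition certifies tw(G) ≤ 2. For the lower bound, the 3 vertices {1, 2, 3} are pairwise adjacent, and any tree decomposition puts a clique entirely inside one bag — forcing width ≥ 2. Combining the bounds, tw(G) = 2.

Treewidth 2.
Bags: B1 = {5, 6, 7}  B2 = {4, 5, 6}  B3 = {2, 5, 6}  B4 = {2, 3, 5}  B5 = {1, 2, 3}
Tree: B1–B2, B2–B3, B3–B4, B4–B5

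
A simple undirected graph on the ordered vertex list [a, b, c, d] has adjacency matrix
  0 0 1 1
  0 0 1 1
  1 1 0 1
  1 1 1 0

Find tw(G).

2

A width-2 tree decomposition is:
Bags: B1 = {b, c, d}  B2 = {a, c, d}
Tree: B1–B2
The largest bag has 3 vertices, giving width 2; this decomposition certifies tw(G) ≤ 2. Conversely, {a, c, d} is a clique of size 3, and the vertices of any clique must share a bag in every tree decomposition; so some bag has ≥ 3 vertices and tw(G) ≥ 2. Therefore the treewidth is 2.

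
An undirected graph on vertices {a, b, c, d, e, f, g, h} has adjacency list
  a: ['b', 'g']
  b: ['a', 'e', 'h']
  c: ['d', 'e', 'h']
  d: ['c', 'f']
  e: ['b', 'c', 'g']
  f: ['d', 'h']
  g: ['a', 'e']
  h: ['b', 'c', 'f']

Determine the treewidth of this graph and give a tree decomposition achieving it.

Every bag has size at most 3, so the width is 3 − 1 = 2 and tw(G) ≤ 2. For the lower bound, G contains the cycle a–g–e–b–a, so G is not a forest; only forests have treewidth ≤ 1, hence tw(G) ≥ 2. Combining the bounds, tw(G) = 2.

Treewidth 2.
Bags: B1 = {a, b, g}  B2 = {b, e, g}  B3 = {b, e, h}  B4 = {c, e, h}  B5 = {c, f, h}  B6 = {c, d, f}
Tree: B1–B2, B2–B3, B3–B4, B4–B5, B5–B6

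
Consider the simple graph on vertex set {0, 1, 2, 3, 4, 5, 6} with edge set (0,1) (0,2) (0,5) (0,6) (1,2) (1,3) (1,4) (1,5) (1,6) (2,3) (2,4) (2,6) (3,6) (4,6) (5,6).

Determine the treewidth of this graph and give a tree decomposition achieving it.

Every bag has size at most 4, so the width is 4 − 1 = 3 and tw(G) ≤ 3. On the other hand G contains the 4-clique {0, 1, 2, 6}. A clique must lie in a single bag of any decomposition, so no decomposition can have width below 3. Hence tw(G) = 3 exactly.

Treewidth 3.
One such decomposition:
Bags: B1 = {1, 2, 4, 6}  B2 = {0, 1, 2, 6}  B3 = {0, 1, 5, 6}  B4 = {1, 2, 3, 6}
Tree: B1–B2, B2–B3, B2–B4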